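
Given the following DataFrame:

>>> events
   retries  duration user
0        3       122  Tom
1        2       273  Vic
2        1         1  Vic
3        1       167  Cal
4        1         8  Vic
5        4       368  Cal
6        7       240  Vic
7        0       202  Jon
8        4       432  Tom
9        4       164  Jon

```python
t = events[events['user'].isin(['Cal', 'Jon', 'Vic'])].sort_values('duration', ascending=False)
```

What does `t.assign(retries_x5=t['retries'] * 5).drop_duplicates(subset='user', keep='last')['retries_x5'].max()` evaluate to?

filter rows where user in ['Cal', 'Jon', 'Vic']:
   retries  duration user
1        2       273  Vic
2        1         1  Vic
3        1       167  Cal
4        1         8  Vic
5        4       368  Cal
6        7       240  Vic
7        0       202  Jon
9        4       164  Jon
sort by duration descending:
   retries  duration user
5        4       368  Cal
1        2       273  Vic
6        7       240  Vic
7        0       202  Jon
3        1       167  Cal
9        4       164  Jon
4        1         8  Vic
2        1         1  Vic
add column retries_x5 = t['retries'] * 5:
   retries  duration user  retries_x5
5        4       368  Cal          20
1        2       273  Vic          10
6        7       240  Vic          35
7        0       202  Jon           0
3        1       167  Cal           5
9        4       164  Jon          20
4        1         8  Vic           5
2        1         1  Vic           5
drop duplicate user (keep=last):
   retries  duration user  retries_x5
3        1       167  Cal           5
9        4       164  Jon          20
2        1         1  Vic           5
Hence 20.

20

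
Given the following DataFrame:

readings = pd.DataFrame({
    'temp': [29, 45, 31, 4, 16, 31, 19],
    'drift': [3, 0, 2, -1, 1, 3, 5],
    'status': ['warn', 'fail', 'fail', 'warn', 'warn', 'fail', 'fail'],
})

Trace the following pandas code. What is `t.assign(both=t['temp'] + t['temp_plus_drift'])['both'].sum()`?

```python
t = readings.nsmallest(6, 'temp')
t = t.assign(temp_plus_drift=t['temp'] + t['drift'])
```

273

take 6 rows with smallest temp:
   temp  drift status
3     4     -1   warn
4    16      1   warn
6    19      5   fail
0    29      3   warn
2    31      2   fail
5    31      3   fail
add column temp_plus_drift = t['temp'] + t['drift']:
   temp  drift status  temp_plus_drift
3     4     -1   warn                3
4    16      1   warn               17
6    19      5   fail               24
0    29      3   warn               32
2    31      2   fail               33
5    31      3   fail               34
add column both = t['temp'] + t['temp_plus_drift']:
   temp  drift status  temp_plus_drift  both
3     4     -1   warn                3     7
4    16      1   warn               17    33
6    19      5   fail               24    43
0    29      3   warn               32    61
2    31      2   fail               33    64
5    31      3   fail               34    65
The sum of column 'both' is 273.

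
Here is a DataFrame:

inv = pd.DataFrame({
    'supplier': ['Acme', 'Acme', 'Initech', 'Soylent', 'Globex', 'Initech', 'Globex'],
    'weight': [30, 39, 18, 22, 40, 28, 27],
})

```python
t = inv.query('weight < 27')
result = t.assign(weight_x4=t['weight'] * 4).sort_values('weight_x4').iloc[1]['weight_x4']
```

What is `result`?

filter rows where weight < 27:
  supplier  weight
2  Initech      18
3  Soylent      22
add column weight_x4 = t['weight'] * 4:
  supplier  weight  weight_x4
2  Initech      18         72
3  Soylent      22         88
sort by weight_x4:
  supplier  weight  weight_x4
2  Initech      18         72
3  Soylent      22         88
Reading off the value at position 1, column 'weight_x4', we get 88.

88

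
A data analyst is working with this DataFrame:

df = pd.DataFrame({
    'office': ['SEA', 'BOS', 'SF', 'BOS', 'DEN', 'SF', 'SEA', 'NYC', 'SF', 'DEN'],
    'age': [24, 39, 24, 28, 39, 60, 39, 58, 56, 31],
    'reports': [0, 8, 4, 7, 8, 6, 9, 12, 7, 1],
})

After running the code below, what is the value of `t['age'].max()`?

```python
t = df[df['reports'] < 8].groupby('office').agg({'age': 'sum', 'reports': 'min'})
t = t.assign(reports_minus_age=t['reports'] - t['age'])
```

140

filter rows where reports < 8:
  office  age  reports
0    SEA   24        0
2     SF   24        4
3    BOS   28        7
5     SF   60        6
8     SF   56        7
9    DEN   31        1
group by office: sum(age), min(reports):
        age  reports
office              
BOS      28        7
DEN      31        1
SEA      24        0
SF      140        4
add column reports_minus_age = t['reports'] - t['age']:
        age  reports  reports_minus_age
office                                 
BOS      28        7                -21
DEN      31        1                -30
SEA      24        0                -24
SF      140        4               -136
Hence 140.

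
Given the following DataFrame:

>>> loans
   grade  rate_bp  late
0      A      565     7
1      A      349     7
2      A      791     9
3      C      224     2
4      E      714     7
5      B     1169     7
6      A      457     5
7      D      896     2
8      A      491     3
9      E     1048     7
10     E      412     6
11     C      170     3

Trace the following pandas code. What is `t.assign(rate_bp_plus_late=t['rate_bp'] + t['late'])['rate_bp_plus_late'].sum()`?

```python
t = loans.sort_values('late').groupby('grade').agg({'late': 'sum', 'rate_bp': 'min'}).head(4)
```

sort by late:
   grade  rate_bp  late
3      C      224     2
7      D      896     2
8      A      491     3
11     C      170     3
6      A      457     5
10     E      412     6
0      A      565     7
1      A      349     7
4      E      714     7
5      B     1169     7
9      E     1048     7
2      A      791     9
group by grade: sum(late), min(rate_bp):
       late  rate_bp
grade               
A        31      349
B         7     1169
C         5      170
D         2      896
E        20      412
take first 4 rows:
       late  rate_bp
grade               
A        31      349
B         7     1169
C         5      170
D         2      896
add column rate_bp_plus_late = t['rate_bp'] + t['late']:
       late  rate_bp  rate_bp_plus_late
grade                                  
A        31      349                380
B         7     1169               1176
C         5      170                175
D         2      896                898

2629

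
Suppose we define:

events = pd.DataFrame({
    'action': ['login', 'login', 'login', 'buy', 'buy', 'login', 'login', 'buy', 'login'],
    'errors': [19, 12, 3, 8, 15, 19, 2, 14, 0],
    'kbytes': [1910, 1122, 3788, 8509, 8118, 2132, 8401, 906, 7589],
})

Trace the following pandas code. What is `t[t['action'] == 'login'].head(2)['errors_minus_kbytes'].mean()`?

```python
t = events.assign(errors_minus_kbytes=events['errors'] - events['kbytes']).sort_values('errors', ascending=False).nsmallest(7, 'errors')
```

-7994.0

add column errors_minus_kbytes = events['errors'] - events['kbytes']:
  action  errors  kbytes  errors_minus_kbytes
0  login      19    1910                -1891
1  login      12    1122                -1110
2  login       3    3788                -3785
3    buy       8    8509                -8501
4    buy      15    8118                -8103
5  login      19    2132                -2113
6  login       2    8401                -8399
7    buy      14     906                 -892
8  login       0    7589                -7589
sort by errors descending:
  action  errors  kbytes  errors_minus_kbytes
0  login      19    1910                -1891
5  login      19    2132                -2113
4    buy      15    8118                -8103
7    buy      14     906                 -892
1  login      12    1122                -1110
3    buy       8    8509                -8501
2  login       3    3788                -3785
6  login       2    8401                -8399
8  login       0    7589                -7589
take 7 rows with smallest errors:
  action  errors  kbytes  errors_minus_kbytes
8  login       0    7589                -7589
6  login       2    8401                -8399
2  login       3    3788                -3785
3    buy       8    8509                -8501
1  login      12    1122                -1110
7    buy      14     906                 -892
4    buy      15    8118                -8103
filter rows where action == 'login':
  action  errors  kbytes  errors_minus_kbytes
8  login       0    7589                -7589
6  login       2    8401                -8399
2  login       3    3788                -3785
1  login      12    1122                -1110
take first 2 rows:
  action  errors  kbytes  errors_minus_kbytes
8  login       0    7589                -7589
6  login       2    8401                -8399
So mean() = -7994.0.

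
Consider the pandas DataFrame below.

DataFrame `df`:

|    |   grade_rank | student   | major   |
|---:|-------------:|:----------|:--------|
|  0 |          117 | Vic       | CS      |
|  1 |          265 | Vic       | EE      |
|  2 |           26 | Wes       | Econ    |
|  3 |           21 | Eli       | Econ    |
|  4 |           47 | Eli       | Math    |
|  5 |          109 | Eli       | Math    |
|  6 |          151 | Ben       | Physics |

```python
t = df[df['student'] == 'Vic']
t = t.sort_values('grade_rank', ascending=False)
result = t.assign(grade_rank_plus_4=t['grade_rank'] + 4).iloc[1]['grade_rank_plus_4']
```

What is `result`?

filter rows where student == 'Vic':
   grade_rank student major
0         117     Vic    CS
1         265     Vic    EE
sort by grade_rank descending:
   grade_rank student major
1         265     Vic    EE
0         117     Vic    CS
add column grade_rank_plus_4 = t['grade_rank'] + 4:
   grade_rank student major  grade_rank_plus_4
1         265     Vic    EE                269
0         117     Vic    CS                121

121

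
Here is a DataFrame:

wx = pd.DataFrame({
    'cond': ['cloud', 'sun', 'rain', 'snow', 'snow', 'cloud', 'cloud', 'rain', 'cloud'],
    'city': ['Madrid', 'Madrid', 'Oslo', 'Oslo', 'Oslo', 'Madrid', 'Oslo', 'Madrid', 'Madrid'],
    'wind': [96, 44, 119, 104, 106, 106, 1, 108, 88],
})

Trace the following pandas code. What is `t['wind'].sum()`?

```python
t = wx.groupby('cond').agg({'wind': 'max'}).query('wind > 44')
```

331

group by cond, max of wind:
       wind
cond       
cloud   106
rain    119
snow    106
sun      44
filter rows where wind > 44:
       wind
cond       
cloud   106
rain    119
snow    106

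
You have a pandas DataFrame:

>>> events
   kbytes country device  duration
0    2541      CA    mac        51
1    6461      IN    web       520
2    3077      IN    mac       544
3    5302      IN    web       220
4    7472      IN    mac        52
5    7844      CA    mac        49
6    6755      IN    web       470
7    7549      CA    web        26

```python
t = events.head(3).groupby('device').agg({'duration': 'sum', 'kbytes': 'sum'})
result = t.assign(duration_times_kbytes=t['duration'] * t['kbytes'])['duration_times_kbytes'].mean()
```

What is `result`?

take first 3 rows:
   kbytes country device  duration
0    2541      CA    mac        51
1    6461      IN    web       520
2    3077      IN    mac       544
group by device: sum(duration), sum(kbytes):
        duration  kbytes
device                  
mac          595    5618
web          520    6461
add column duration_times_kbytes = t['duration'] * t['kbytes']:
        duration  kbytes  duration_times_kbytes
device                                         
mac          595    5618                3342710
web          520    6461                3359720
Hence 3351215.0.

3351215.0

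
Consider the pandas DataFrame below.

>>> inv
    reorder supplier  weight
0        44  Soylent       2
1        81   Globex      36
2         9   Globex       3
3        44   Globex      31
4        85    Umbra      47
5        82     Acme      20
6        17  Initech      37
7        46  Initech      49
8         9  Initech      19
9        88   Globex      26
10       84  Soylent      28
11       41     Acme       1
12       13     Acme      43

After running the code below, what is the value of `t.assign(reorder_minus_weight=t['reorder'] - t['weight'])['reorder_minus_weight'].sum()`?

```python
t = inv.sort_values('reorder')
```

sort by reorder:
    reorder supplier  weight
2         9   Globex       3
8         9  Initech      19
12       13     Acme      43
6        17  Initech      37
11       41     Acme       1
0        44  Soylent       2
3        44   Globex      31
7        46  Initech      49
1        81   Globex      36
5        82     Acme      20
10       84  Soylent      28
4        85    Umbra      47
9        88   Globex      26
add column reorder_minus_weight = t['reorder'] - t['weight']:
    reorder supplier  weight  reorder_minus_weight
2         9   Globex       3                     6
8         9  Initech      19                   -10
12       13     Acme      43                   -30
6        17  Initech      37                   -20
11       41     Acme       1                    40
0        44  Soylent       2                    42
3        44   Globex      31                    13
7        46  Initech      49                    -3
1        81   Globex      36                    45
5        82     Acme      20                    62
10       84  Soylent      28                    56
4        85    Umbra      47                    38
9        88   Globex      26                    62
Then the sum of column 'reorder_minus_weight': 301

301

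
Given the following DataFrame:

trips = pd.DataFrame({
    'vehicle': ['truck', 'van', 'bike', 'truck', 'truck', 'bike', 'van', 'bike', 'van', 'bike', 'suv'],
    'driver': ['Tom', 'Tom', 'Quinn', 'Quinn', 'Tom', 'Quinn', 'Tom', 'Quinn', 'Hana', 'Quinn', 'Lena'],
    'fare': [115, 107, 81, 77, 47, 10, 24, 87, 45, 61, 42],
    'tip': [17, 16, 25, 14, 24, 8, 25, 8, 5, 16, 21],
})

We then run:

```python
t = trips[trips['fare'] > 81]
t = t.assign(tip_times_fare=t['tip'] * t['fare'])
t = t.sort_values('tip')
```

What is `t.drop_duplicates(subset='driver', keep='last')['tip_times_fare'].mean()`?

filter rows where fare > 81:
  vehicle driver  fare  tip
0   truck    Tom   115   17
1     van    Tom   107   16
7    bike  Quinn    87    8
add column tip_times_fare = t['tip'] * t['fare']:
  vehicle driver  fare  tip  tip_times_fare
0   truck    Tom   115   17            1955
1     van    Tom   107   16            1712
7    bike  Quinn    87    8             696
sort by tip:
  vehicle driver  fare  tip  tip_times_fare
7    bike  Quinn    87    8             696
1     van    Tom   107   16            1712
0   truck    Tom   115   17            1955
drop duplicate driver (keep=last):
  vehicle driver  fare  tip  tip_times_fare
7    bike  Quinn    87    8             696
0   truck    Tom   115   17            1955
Taking the mean of column 'tip_times_fare' gives 1325.5.

1325.5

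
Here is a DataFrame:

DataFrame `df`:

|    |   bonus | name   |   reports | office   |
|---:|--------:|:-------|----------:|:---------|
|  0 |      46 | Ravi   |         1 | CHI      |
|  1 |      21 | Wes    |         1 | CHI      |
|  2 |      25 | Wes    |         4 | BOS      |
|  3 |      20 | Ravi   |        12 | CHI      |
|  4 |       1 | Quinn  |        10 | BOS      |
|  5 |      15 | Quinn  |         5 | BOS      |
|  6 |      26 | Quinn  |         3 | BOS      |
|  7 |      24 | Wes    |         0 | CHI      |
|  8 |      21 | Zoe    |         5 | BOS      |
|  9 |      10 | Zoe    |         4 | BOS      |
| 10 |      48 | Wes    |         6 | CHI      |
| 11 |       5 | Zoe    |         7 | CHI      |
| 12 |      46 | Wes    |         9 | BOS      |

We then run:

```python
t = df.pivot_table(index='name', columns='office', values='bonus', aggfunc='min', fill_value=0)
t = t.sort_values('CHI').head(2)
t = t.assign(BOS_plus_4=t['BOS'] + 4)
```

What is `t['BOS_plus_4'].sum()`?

19

pivot: rows=name, cols=office, min(bonus):
office  BOS  CHI
name            
Quinn     1    0
Ravi      0   20
Wes      25   21
Zoe      10    5
sort by CHI:
office  BOS  CHI
name            
Quinn     1    0
Zoe      10    5
Ravi      0   20
Wes      25   21
take first 2 rows:
office  BOS  CHI
name            
Quinn     1    0
Zoe      10    5
add column BOS_plus_4 = t['BOS'] + 4:
office  BOS  CHI  BOS_plus_4
name                        
Quinn     1    0           5
Zoe      10    5          14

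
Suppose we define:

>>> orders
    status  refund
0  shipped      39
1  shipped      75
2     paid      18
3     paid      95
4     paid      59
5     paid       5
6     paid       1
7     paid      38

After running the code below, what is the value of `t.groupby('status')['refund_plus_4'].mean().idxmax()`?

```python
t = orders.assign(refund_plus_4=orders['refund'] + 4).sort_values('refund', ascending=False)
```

add column refund_plus_4 = orders['refund'] + 4:
    status  refund  refund_plus_4
0  shipped      39             43
1  shipped      75             79
2     paid      18             22
3     paid      95             99
4     paid      59             63
5     paid       5              9
6     paid       1              5
7     paid      38             42
sort by refund descending:
    status  refund  refund_plus_4
3     paid      95             99
1  shipped      75             79
4     paid      59             63
0  shipped      39             43
7     paid      38             42
2     paid      18             22
5     paid       5              9
6     paid       1              5
group by status, mean of refund_plus_4:
status
paid       40.0
shipped    61.0
Name: refund_plus_4, dtype: float64
Then the label with the largest value: shipped

shipped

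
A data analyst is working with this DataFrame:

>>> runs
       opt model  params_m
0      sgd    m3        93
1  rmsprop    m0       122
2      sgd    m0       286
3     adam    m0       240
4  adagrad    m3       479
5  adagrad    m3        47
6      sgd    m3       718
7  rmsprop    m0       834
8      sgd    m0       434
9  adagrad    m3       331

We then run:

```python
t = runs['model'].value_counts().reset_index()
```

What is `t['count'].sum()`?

value_counts of model:
model
m3    5
m0    5
Name: count, dtype: int64
reset_index():
  model  count
0    m3      5
1    m0      5

10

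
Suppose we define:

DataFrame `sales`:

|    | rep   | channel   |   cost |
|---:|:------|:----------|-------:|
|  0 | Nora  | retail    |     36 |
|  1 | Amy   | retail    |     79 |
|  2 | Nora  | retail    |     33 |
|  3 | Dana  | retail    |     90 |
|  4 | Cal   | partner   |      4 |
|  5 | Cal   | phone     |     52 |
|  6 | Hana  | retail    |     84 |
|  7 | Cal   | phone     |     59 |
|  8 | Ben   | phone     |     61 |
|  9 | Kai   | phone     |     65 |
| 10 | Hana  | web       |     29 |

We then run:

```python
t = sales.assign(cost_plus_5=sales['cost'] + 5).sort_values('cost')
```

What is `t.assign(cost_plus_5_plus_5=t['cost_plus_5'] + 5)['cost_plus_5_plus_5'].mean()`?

63.8181818182

add column cost_plus_5 = sales['cost'] + 5:
     rep  channel  cost  cost_plus_5
0   Nora   retail    36           41
1    Amy   retail    79           84
2   Nora   retail    33           38
3   Dana   retail    90           95
4    Cal  partner     4            9
5    Cal    phone    52           57
6   Hana   retail    84           89
7    Cal    phone    59           64
8    Ben    phone    61           66
9    Kai    phone    65           70
10  Hana      web    29           34
sort by cost:
     rep  channel  cost  cost_plus_5
4    Cal  partner     4            9
10  Hana      web    29           34
2   Nora   retail    33           38
0   Nora   retail    36           41
5    Cal    phone    52           57
7    Cal    phone    59           64
8    Ben    phone    61           66
9    Kai    phone    65           70
1    Amy   retail    79           84
6   Hana   retail    84           89
3   Dana   retail    90           95
add column cost_plus_5_plus_5 = t['cost_plus_5'] + 5:
     rep  channel  cost  cost_plus_5  cost_plus_5_plus_5
4    Cal  partner     4            9                  14
10  Hana      web    29           34                  39
2   Nora   retail    33           38                  43
0   Nora   retail    36           41                  46
5    Cal    phone    52           57                  62
7    Cal    phone    59           64                  69
8    Ben    phone    61           66                  71
9    Kai    phone    65           70                  75
1    Amy   retail    79           84                  89
6   Hana   retail    84           89                  94
3   Dana   retail    90           95                 100
So mean() = 63.8181818182.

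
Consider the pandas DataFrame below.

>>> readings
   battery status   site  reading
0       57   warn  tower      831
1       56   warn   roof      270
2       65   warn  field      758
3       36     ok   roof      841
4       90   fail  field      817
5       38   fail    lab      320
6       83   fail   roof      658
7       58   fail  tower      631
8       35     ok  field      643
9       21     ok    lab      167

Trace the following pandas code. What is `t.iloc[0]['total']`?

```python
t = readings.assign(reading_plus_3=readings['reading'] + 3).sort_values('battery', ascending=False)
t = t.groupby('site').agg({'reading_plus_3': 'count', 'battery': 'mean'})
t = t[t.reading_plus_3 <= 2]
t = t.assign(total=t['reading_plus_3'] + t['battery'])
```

add column reading_plus_3 = readings['reading'] + 3:
   battery status   site  reading  reading_plus_3
0       57   warn  tower      831             834
1       56   warn   roof      270             273
2       65   warn  field      758             761
3       36     ok   roof      841             844
4       90   fail  field      817             820
5       38   fail    lab      320             323
6       83   fail   roof      658             661
7       58   fail  tower      631             634
8       35     ok  field      643             646
9       21     ok    lab      167             170
sort by battery descending:
   battery status   site  reading  reading_plus_3
4       90   fail  field      817             820
6       83   fail   roof      658             661
2       65   warn  field      758             761
7       58   fail  tower      631             634
0       57   warn  tower      831             834
1       56   warn   roof      270             273
5       38   fail    lab      320             323
3       36     ok   roof      841             844
8       35     ok  field      643             646
9       21     ok    lab      167             170
group by site: count(reading_plus_3), mean(battery):
       reading_plus_3    battery
site                            
field               3  63.333333
lab                 2  29.500000
roof                3  58.333333
tower               2  57.500000
filter rows where reading_plus_3 <= 2:
       reading_plus_3  battery
site                          
lab                 2     29.5
tower               2     57.5
add column total = t['reading_plus_3'] + t['battery']:
       reading_plus_3  battery  total
site                                 
lab                 2     29.5   31.5
tower               2     57.5   59.5
So iloc[0]['total'] = 31.5.

31.5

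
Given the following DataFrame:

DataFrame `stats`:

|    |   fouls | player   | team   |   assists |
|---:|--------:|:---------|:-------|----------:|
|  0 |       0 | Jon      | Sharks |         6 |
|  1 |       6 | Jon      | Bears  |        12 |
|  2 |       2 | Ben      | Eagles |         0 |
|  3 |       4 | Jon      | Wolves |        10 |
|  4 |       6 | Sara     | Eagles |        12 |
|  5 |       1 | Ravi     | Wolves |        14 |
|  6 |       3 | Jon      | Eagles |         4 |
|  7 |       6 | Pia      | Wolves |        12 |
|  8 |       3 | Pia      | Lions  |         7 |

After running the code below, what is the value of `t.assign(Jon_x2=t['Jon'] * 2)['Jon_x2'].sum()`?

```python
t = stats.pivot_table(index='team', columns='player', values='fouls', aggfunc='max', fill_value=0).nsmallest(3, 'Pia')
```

pivot: rows=team, cols=player, max(fouls):
player  Ben  Jon  Pia  Ravi  Sara
team                             
Bears     0    6    0     0     0
Eagles    2    3    0     0     6
Lions     0    0    3     0     0
Sharks    0    0    0     0     0
Wolves    0    4    6     1     0
take 3 rows with smallest Pia:
player  Ben  Jon  Pia  Ravi  Sara
team                             
Bears     0    6    0     0     0
Eagles    2    3    0     0     6
Sharks    0    0    0     0     0
add column Jon_x2 = t['Jon'] * 2:
player  Ben  Jon  Pia  Ravi  Sara  Jon_x2
team                                     
Bears     0    6    0     0     0      12
Eagles    2    3    0     0     6       6
Sharks    0    0    0     0     0       0

18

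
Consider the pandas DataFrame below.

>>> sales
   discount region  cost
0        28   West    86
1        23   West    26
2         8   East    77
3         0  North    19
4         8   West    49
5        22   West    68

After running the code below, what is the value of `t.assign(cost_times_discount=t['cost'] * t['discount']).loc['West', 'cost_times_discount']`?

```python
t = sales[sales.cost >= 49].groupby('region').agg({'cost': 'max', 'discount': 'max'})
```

2408

filter rows where cost >= 49:
   discount region  cost
0        28   West    86
2         8   East    77
4         8   West    49
5        22   West    68
group by region: max(cost), max(discount):
        cost  discount
region                
East      77         8
West      86        28
add column cost_times_discount = t['cost'] * t['discount']:
        cost  discount  cost_times_discount
region                                     
East      77         8                  616
West      86        28                 2408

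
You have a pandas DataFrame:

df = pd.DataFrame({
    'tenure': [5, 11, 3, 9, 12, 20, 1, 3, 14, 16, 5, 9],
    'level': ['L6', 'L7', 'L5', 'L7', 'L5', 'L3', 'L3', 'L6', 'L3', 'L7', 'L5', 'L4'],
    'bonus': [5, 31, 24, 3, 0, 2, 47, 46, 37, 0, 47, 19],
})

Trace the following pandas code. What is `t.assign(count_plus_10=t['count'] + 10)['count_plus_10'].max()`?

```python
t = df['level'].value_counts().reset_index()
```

13

value_counts of level:
level
L7    3
L5    3
L3    3
L6    2
L4    1
Name: count, dtype: int64
reset_index():
  level  count
0    L7      3
1    L5      3
2    L3      3
3    L6      2
4    L4      1
add column count_plus_10 = t['count'] + 10:
  level  count  count_plus_10
0    L7      3             13
1    L5      3             13
2    L3      3             13
3    L6      2             12
4    L4      1             11
Finally, max of column 'count_plus_10' = 13.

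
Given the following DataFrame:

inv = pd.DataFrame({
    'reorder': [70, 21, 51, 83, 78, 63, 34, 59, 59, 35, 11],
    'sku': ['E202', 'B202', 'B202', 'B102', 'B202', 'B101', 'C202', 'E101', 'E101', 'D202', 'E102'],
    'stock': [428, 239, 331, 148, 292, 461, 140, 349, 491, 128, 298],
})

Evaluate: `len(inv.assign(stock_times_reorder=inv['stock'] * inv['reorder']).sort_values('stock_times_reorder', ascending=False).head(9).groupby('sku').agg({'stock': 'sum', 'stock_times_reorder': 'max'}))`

6

add column stock_times_reorder = inv['stock'] * inv['reorder']:
    reorder   sku  stock  stock_times_reorder
0        70  E202    428                29960
1        21  B202    239                 5019
2        51  B202    331                16881
3        83  B102    148                12284
4        78  B202    292                22776
5        63  B101    461                29043
6        34  C202    140                 4760
7        59  E101    349                20591
8        59  E101    491                28969
9        35  D202    128                 4480
10       11  E102    298                 3278
sort by stock_times_reorder descending:
    reorder   sku  stock  stock_times_reorder
0        70  E202    428                29960
5        63  B101    461                29043
8        59  E101    491                28969
4        78  B202    292                22776
7        59  E101    349                20591
2        51  B202    331                16881
3        83  B102    148                12284
1        21  B202    239                 5019
6        34  C202    140                 4760
9        35  D202    128                 4480
10       11  E102    298                 3278
take first 9 rows:
   reorder   sku  stock  stock_times_reorder
0       70  E202    428                29960
5       63  B101    461                29043
8       59  E101    491                28969
4       78  B202    292                22776
7       59  E101    349                20591
2       51  B202    331                16881
3       83  B102    148                12284
1       21  B202    239                 5019
6       34  C202    140                 4760
group by sku: sum(stock), max(stock_times_reorder):
      stock  stock_times_reorder
sku                             
B101    461                29043
B102    148                12284
B202    862                22776
C202    140                 4760
E101    840                28969
E202    428                29960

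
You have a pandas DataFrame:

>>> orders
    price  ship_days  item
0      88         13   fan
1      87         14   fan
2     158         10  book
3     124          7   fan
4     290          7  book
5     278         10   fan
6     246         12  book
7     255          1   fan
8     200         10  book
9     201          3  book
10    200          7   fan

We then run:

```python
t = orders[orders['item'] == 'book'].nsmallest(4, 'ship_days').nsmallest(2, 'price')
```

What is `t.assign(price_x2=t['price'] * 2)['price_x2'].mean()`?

filter rows where item == 'book':
   price  ship_days  item
2    158         10  book
4    290          7  book
6    246         12  book
8    200         10  book
9    201          3  book
take 4 rows with smallest ship_days:
   price  ship_days  item
9    201          3  book
4    290          7  book
2    158         10  book
8    200         10  book
take 2 rows with smallest price:
   price  ship_days  item
2    158         10  book
8    200         10  book
add column price_x2 = t['price'] * 2:
   price  ship_days  item  price_x2
2    158         10  book       316
8    200         10  book       400
So mean() = 358.0.

358.0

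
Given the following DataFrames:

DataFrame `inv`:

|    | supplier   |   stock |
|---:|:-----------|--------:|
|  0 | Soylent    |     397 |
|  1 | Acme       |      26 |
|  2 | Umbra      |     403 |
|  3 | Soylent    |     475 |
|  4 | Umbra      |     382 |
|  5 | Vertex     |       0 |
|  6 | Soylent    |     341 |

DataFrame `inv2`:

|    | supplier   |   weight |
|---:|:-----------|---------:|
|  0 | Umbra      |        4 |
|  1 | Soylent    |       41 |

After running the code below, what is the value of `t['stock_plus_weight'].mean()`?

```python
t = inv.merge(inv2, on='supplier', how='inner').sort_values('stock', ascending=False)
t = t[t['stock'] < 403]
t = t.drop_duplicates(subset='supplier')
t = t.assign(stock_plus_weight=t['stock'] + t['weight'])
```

merge on 'supplier' (how='inner') → 5 rows:
  supplier  stock  weight
0  Soylent    397      41
1    Umbra    403       4
2  Soylent    475      41
3    Umbra    382       4
4  Soylent    341      41
sort by stock descending:
  supplier  stock  weight
2  Soylent    475      41
1    Umbra    403       4
0  Soylent    397      41
3    Umbra    382       4
4  Soylent    341      41
filter rows where stock < 403:
  supplier  stock  weight
0  Soylent    397      41
3    Umbra    382       4
4  Soylent    341      41
drop duplicate supplier (keep=first):
  supplier  stock  weight
0  Soylent    397      41
3    Umbra    382       4
add column stock_plus_weight = t['stock'] + t['weight']:
  supplier  stock  weight  stock_plus_weight
0  Soylent    397      41                438
3    Umbra    382       4                386

412.0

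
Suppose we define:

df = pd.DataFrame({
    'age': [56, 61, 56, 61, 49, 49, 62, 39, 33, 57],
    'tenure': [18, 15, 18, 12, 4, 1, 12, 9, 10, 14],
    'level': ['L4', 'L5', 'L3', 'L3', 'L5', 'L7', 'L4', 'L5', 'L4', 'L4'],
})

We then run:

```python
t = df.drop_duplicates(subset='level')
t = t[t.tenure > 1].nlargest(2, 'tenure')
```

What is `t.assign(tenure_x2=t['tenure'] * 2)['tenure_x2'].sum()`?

72

drop duplicate level (keep=first):
   age  tenure level
0   56      18    L4
1   61      15    L5
2   56      18    L3
5   49       1    L7
filter rows where tenure > 1:
   age  tenure level
0   56      18    L4
1   61      15    L5
2   56      18    L3
take 2 rows with largest tenure:
   age  tenure level
0   56      18    L4
2   56      18    L3
add column tenure_x2 = t['tenure'] * 2:
   age  tenure level  tenure_x2
0   56      18    L4         36
2   56      18    L3         36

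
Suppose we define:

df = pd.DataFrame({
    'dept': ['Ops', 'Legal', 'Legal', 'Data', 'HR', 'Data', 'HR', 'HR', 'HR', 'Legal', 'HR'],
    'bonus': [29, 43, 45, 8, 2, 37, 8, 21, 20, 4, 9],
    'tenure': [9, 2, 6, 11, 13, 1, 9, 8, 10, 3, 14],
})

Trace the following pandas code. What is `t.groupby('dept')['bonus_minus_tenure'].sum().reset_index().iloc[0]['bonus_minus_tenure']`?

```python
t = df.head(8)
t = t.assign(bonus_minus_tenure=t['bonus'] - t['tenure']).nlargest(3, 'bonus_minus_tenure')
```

36

take first 8 rows:
    dept  bonus  tenure
0    Ops     29       9
1  Legal     43       2
2  Legal     45       6
3   Data      8      11
4     HR      2      13
5   Data     37       1
6     HR      8       9
7     HR     21       8
add column bonus_minus_tenure = t['bonus'] - t['tenure']:
    dept  bonus  tenure  bonus_minus_tenure
0    Ops     29       9                  20
1  Legal     43       2                  41
2  Legal     45       6                  39
3   Data      8      11                  -3
4     HR      2      13                 -11
5   Data     37       1                  36
6     HR      8       9                  -1
7     HR     21       8                  13
take 3 rows with largest bonus_minus_tenure:
    dept  bonus  tenure  bonus_minus_tenure
1  Legal     43       2                  41
2  Legal     45       6                  39
5   Data     37       1                  36
group by dept, sum of bonus_minus_tenure:
dept
Data     36
Legal    80
Name: bonus_minus_tenure, dtype: int64
reset_index():
    dept  bonus_minus_tenure
0   Data                  36
1  Legal                  80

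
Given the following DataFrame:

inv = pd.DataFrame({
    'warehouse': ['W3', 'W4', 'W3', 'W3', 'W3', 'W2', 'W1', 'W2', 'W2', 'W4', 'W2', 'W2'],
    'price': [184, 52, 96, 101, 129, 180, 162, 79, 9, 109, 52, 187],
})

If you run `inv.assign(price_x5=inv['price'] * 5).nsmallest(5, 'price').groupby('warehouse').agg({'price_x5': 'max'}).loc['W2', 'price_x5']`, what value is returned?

add column price_x5 = inv['price'] * 5:
   warehouse  price  price_x5
0         W3    184       920
1         W4     52       260
2         W3     96       480
3         W3    101       505
4         W3    129       645
5         W2    180       900
6         W1    162       810
7         W2     79       395
8         W2      9        45
9         W4    109       545
10        W2     52       260
11        W2    187       935
take 5 rows with smallest price:
   warehouse  price  price_x5
8         W2      9        45
1         W4     52       260
10        W2     52       260
7         W2     79       395
2         W3     96       480
group by warehouse, max of price_x5:
           price_x5
warehouse          
W2              395
W3              480
W4              260
Reading off the value at row 'W2', column 'price_x5', we get 395.

395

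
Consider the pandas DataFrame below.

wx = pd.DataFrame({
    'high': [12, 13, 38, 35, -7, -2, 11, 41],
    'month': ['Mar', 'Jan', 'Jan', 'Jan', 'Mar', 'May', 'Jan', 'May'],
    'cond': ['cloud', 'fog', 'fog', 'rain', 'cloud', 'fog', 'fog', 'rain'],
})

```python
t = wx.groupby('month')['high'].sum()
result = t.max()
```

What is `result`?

group by month, sum of high:
month
Jan    97
Mar     5
May    39
Name: high, dtype: int64

97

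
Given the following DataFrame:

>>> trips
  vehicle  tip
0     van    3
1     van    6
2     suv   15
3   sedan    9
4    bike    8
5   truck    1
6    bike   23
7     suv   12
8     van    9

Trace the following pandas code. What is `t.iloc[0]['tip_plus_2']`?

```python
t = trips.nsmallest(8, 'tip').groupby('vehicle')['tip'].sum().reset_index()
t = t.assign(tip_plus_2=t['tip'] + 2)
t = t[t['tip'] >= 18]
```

take 8 rows with smallest tip:
  vehicle  tip
5   truck    1
0     van    3
1     van    6
4    bike    8
3   sedan    9
8     van    9
7     suv   12
2     suv   15
group by vehicle, sum of tip:
vehicle
bike      8
sedan     9
suv      27
truck     1
van      18
Name: tip, dtype: int64
reset_index():
  vehicle  tip
0    bike    8
1   sedan    9
2     suv   27
3   truck    1
4     van   18
add column tip_plus_2 = t['tip'] + 2:
  vehicle  tip  tip_plus_2
0    bike    8          10
1   sedan    9          11
2     suv   27          29
3   truck    1           3
4     van   18          20
filter rows where tip >= 18:
  vehicle  tip  tip_plus_2
2     suv   27          29
4     van   18          20
Taking the value at position 0, column 'tip_plus_2' gives 29.

29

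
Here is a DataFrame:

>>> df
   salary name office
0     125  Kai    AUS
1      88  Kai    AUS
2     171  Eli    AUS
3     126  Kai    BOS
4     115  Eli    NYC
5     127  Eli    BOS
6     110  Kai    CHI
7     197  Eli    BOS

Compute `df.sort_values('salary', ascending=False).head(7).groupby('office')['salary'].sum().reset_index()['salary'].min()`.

110

sort by salary descending:
   salary name office
7     197  Eli    BOS
2     171  Eli    AUS
5     127  Eli    BOS
3     126  Kai    BOS
0     125  Kai    AUS
4     115  Eli    NYC
6     110  Kai    CHI
1      88  Kai    AUS
take first 7 rows:
   salary name office
7     197  Eli    BOS
2     171  Eli    AUS
5     127  Eli    BOS
3     126  Kai    BOS
0     125  Kai    AUS
4     115  Eli    NYC
6     110  Kai    CHI
group by office, sum of salary:
office
AUS    296
BOS    450
CHI    110
NYC    115
Name: salary, dtype: int64
reset_index():
  office  salary
0    AUS     296
1    BOS     450
2    CHI     110
3    NYC     115
So min() = 110.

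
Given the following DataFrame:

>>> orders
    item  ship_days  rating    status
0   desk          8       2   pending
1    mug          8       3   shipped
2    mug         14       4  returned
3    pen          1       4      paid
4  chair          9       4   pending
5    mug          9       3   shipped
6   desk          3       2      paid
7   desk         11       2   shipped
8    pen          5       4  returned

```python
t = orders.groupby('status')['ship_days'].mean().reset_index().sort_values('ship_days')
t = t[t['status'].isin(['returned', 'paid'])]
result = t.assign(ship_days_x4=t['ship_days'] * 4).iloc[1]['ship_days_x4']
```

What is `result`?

group by status, mean of ship_days:
status
paid        2.000000
pending     8.500000
returned    9.500000
shipped     9.333333
Name: ship_days, dtype: float64
reset_index():
     status  ship_days
0      paid   2.000000
1   pending   8.500000
2  returned   9.500000
3   shipped   9.333333
sort by ship_days:
     status  ship_days
0      paid   2.000000
1   pending   8.500000
3   shipped   9.333333
2  returned   9.500000
filter rows where status in ['returned', 'paid']:
     status  ship_days
0      paid        2.0
2  returned        9.5
add column ship_days_x4 = t['ship_days'] * 4:
     status  ship_days  ship_days_x4
0      paid        2.0           8.0
2  returned        9.5          38.0

38.0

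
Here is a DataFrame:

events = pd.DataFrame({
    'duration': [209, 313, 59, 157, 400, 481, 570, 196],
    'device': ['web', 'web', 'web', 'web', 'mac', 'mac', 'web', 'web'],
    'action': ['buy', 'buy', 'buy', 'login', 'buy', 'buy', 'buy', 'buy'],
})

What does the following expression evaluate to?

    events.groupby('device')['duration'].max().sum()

group by device, max of duration:
device
mac    481
web    570
Name: duration, dtype: int64
So sum() = 1051.

1051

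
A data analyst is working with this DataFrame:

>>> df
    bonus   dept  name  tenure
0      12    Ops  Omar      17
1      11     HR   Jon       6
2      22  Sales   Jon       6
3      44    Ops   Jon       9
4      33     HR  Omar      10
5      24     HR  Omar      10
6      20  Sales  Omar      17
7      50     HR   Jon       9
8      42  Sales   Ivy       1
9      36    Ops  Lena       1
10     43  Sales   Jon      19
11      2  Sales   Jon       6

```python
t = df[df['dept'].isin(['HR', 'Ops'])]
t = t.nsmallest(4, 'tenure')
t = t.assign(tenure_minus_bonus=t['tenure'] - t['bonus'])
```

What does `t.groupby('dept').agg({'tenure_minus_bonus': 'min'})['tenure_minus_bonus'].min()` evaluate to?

filter rows where dept in ['HR', 'Ops']:
   bonus dept  name  tenure
0     12  Ops  Omar      17
1     11   HR   Jon       6
3     44  Ops   Jon       9
4     33   HR  Omar      10
5     24   HR  Omar      10
7     50   HR   Jon       9
9     36  Ops  Lena       1
take 4 rows with smallest tenure:
   bonus dept  name  tenure
9     36  Ops  Lena       1
1     11   HR   Jon       6
3     44  Ops   Jon       9
7     50   HR   Jon       9
add column tenure_minus_bonus = t['tenure'] - t['bonus']:
   bonus dept  name  tenure  tenure_minus_bonus
9     36  Ops  Lena       1                 -35
1     11   HR   Jon       6                  -5
3     44  Ops   Jon       9                 -35
7     50   HR   Jon       9                 -41
group by dept, min of tenure_minus_bonus:
      tenure_minus_bonus
dept                    
HR                   -41
Ops                  -35
Finally, min of column 'tenure_minus_bonus' = -41.

-41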